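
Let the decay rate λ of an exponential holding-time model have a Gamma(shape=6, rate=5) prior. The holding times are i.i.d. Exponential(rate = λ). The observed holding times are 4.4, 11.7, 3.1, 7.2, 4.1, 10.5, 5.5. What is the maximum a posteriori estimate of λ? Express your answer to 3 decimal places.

λ̂_MAP = 0.233

The Exponential(rate=λ) likelihood is ∝ λ^n e^(−λΣtᵢ). Here n = 7 and Σtᵢ = 4.4 + 11.7 + 3.1 + 7.2 + 4.1 + 10.5 + 5.5 = 46.5.
Posterior ∝ λ^5e^(−5λ) · λ^7e^(−46.5λ) = λ^12e^(−51.5λ), i.e. Gamma(13, 51.5).
Mode = (a−1)/b = 12/51.5 ≈ 0.233.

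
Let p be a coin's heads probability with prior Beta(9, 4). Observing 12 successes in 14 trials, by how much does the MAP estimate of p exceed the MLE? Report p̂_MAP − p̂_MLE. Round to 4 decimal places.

MAP − MLE = -0.0571

Posterior is Beta(21, 6); MAP = (21−1)/(27−2) = 20/25 ≈ 0.80000.
MLE ignores the prior: p̂_MLE = k/n = 12/14 ≈ 0.85714.
Difference = 20/25 − 12/14 = -2/35 ≈ -0.0571.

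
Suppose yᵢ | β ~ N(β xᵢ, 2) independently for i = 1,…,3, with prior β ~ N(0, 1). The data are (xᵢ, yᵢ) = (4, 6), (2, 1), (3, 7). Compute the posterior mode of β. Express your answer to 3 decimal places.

β̂_MAP = 1.516

log p(β | y) = −Σ(yᵢ − βxᵢ)²/(2·2) − β²/(2·1) + const.
Setting the derivative to zero: Σxᵢ(yᵢ − βxᵢ)/2 − β/1 = 0, so β = Σxᵢyᵢ / (Σxᵢ² + σ²/τ²).
Σxᵢyᵢ = 4·6 + 2·1 + 3·7 = 47; Σxᵢ² = 29; σ²/τ² = 2.
β̂_MAP = 47 / (29 + 2) = 47/31 ≈ 1.516.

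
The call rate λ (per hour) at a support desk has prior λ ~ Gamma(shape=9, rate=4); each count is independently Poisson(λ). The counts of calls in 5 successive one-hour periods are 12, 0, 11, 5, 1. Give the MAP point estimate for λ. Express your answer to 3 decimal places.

Σxᵢ = 12+0+11+5+1 = 29, with n = 5.
Posterior ∝ λ^8e^(−4λ) · λ^29e^(−5λ) = λ^37e^(−9λ), i.e. Gamma(shape=38, rate=9).
The mode of a Gamma(a, b) with a ≥ 1 (shape–rate) is (a−1)/b = 37/9 ≈ 4.111.

λ̂_MAP = 4.111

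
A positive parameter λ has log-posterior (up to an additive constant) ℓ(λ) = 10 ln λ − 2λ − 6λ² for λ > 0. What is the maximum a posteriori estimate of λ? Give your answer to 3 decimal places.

λ̂_MAP = 0.833

ℓ'(λ) = 10/λ − 2 − 12λ. Setting this to zero and multiplying by λ: 12λ² + 2λ − 10 = 0.
λ = (−2 + √(2² + 4·12·10)) / (2·12) = (−2 + √484) / 24 = (−2 + 22)/24 = 5/6.
ℓ''(λ) = −10/λ² − 12 < 0, confirming a maximum.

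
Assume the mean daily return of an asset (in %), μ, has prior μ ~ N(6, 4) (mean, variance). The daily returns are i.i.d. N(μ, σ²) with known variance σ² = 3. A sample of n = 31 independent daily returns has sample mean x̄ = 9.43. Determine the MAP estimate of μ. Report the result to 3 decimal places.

n = 31, x̄ = 9.43.
For a Normal prior and Normal likelihood with known variance, the posterior is Normal; its mode equals its mean, the precision-weighted average.
Prior precision 1/σ₀² = 1/4 = 0.25; data precision n/σ² = 31/3.
μ̂ = (0.25·6 + (31/3)·9.43) / (0.25 + 31/3) = (29683/300)/(127/12) = 29683/3175 ≈ 9.349.

μ̂_MAP = 9.349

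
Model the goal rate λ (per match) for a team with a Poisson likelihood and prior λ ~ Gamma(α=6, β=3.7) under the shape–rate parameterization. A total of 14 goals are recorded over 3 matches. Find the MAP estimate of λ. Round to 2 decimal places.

λ̂_MAP = 2.84

Σxᵢ = 14, n = 3.
Posterior ∝ λ^5e^(−3.7λ) · λ^14e^(−3λ) = λ^19e^(−6.7λ), i.e. Gamma(shape=20, rate=6.7).
The mode of a Gamma(a, b) with a ≥ 1 (shape–rate) is (a−1)/b = 19/6.7 ≈ 2.84.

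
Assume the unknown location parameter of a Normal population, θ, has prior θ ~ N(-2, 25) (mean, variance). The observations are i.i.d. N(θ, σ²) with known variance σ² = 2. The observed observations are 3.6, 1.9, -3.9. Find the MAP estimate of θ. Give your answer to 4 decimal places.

θ̂_MAP = 0.4675

n = 3; x̄ = (3.6 + 1.9 + (-3.9))/3 = 1.6/3 = 8/15 ≈ 0.5333.
For a Normal prior and Normal likelihood with known variance, the posterior is Normal; its mode equals its mean, the precision-weighted average.
Prior precision 1/σ₀² = 1/25 = 0.04; data precision n/σ² = 3/2 = 1.5.
θ̂ = (0.04·(-2) + 1.5·(8/15)) / (0.04 + 1.5) = 0.72/1.54 = 36/77 ≈ 0.4675.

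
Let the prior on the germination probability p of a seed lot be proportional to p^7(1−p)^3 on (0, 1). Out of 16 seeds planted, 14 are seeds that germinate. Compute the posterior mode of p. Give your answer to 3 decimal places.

p̂_MAP = 0.808

The prior density ∝ p^7(1−p)^3 is the kernel of Beta(8, 4).
Data: 14 successes in 16 trials. The binomial likelihood contributes p^14(1−p)^2, so the posterior is Beta(8+14, 4+2) = Beta(22, 6).
For Beta(a, b) with a, b > 1 the mode is (a−1)/(a+b−2) = 21/26 ≈ 0.808.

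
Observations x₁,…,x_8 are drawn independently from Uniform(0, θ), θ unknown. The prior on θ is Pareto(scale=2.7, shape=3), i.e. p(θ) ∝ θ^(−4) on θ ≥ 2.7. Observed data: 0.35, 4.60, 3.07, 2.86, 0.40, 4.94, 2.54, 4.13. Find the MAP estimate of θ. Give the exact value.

θ̂_MAP = 4.94

The Uniform(0, θ) likelihood is θ^(−n) for θ ≥ max(xᵢ), zero otherwise. Here max(xᵢ) = 4.94.
Posterior ∝ θ^(−4) · θ^(−8) = θ^(−12) on θ ≥ max(2.7, 4.94) = 4.94.
This density is strictly decreasing in θ, so the posterior mode lies at the lower boundary of the support.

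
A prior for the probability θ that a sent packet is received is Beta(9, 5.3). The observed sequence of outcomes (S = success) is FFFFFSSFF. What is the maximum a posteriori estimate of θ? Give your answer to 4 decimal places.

θ̂_MAP = 0.4695

Prior: Beta(9, 5.3).
Data: 2 successes in 9 trials (from the sequence). The binomial likelihood contributes θ^2(1−θ)^7, so the posterior is Beta(9+2, 5.3+7) = Beta(11, 12.3).
For Beta(a, b) with a, b > 1 the mode is (a−1)/(a+b−2) = 10/21.3 ≈ 0.4695.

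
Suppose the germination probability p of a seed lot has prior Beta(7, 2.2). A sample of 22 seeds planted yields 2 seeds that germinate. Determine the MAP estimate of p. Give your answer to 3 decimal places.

Prior: Beta(7, 2.2).
Data: 2 successes in 22 trials. The binomial likelihood contributes p^2(1−p)^20, so the posterior is Beta(7+2, 2.2+20) = Beta(9, 22.2).
For Beta(a, b) with a, b > 1 the mode is (a−1)/(a+b−2) = 8/29.2 ≈ 0.274.

p̂_MAP = 0.274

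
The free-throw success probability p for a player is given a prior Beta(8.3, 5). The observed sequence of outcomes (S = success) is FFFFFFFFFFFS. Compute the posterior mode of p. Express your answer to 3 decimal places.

p̂_MAP = 0.356

Prior: Beta(8.3, 5).
Data: 1 success in 12 trials (from the sequence). The binomial likelihood contributes p(1−p)^11, so the posterior is Beta(8.3+1, 5+11) = Beta(9.3, 16).
For Beta(a, b) with a, b > 1 the mode is (a−1)/(a+b−2) = 8.3/23.3 ≈ 0.356.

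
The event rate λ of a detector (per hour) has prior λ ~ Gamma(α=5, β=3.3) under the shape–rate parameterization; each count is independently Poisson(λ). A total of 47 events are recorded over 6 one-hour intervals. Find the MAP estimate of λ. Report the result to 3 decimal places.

λ̂_MAP = 5.484

Σxᵢ = 47, n = 6.
Posterior ∝ λ^4e^(−3.3λ) · λ^47e^(−6λ) = λ^51e^(−9.3λ), i.e. Gamma(shape=52, rate=9.3).
The mode of a Gamma(a, b) with a ≥ 1 (shape–rate) is (a−1)/b = 51/9.3 ≈ 5.484.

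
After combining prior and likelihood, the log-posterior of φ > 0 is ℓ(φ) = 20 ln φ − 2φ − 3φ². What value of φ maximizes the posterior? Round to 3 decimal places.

ℓ'(φ) = 20/φ − 2 − 6φ. Setting this to zero and multiplying by φ: 6φ² + 2φ − 20 = 0.
φ = (−2 + √(2² + 4·6·20)) / (2·6) = (−2 + √484) / 12 = (−2 + 22)/12 = 5/3.
ℓ''(φ) = −20/φ² − 6 < 0, confirming a maximum.

φ̂_MAP = 1.667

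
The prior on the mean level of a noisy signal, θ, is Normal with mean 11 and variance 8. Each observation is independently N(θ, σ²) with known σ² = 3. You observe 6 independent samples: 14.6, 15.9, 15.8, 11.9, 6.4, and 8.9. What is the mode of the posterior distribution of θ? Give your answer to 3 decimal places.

n = 6; x̄ = (14.6 + 15.9 + 15.8 + 11.9 + 6.4 + 8.9)/6 = 73.5/6 = 12.25.
For a Normal prior and Normal likelihood with known variance, the posterior is Normal; its mode equals its mean, the precision-weighted average.
Prior precision 1/σ₀² = 1/8 = 0.125; data precision n/σ² = 6/3 = 2.
θ̂ = (0.125·11 + 2·12.25) / (0.125 + 2) = 25.875/2.125 = 207/17 ≈ 12.176.

θ̂_MAP = 12.176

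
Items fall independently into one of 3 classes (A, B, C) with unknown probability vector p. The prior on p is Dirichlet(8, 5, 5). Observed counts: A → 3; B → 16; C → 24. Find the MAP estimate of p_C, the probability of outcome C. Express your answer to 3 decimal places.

MAP estimate of p_C = 0.483

The posterior is Dirichlet(αᵢ + nᵢ) = Dirichlet(11, 21, 29).
For a Dirichlet(a₁,…,a_K) with all aᵢ > 1, the mode has j-th component (aⱼ − 1)/(Σaᵢ − K).
Here Σaᵢ = 61 and K = 3, so p_C = (29 − 1)/(61 − 3) = 28/58 ≈ 0.483.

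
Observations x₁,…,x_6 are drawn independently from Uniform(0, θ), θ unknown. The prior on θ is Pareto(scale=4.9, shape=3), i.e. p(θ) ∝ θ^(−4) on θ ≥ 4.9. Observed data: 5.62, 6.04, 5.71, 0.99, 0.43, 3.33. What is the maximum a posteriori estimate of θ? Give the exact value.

The Uniform(0, θ) likelihood is θ^(−n) for θ ≥ max(xᵢ), zero otherwise. Here max(xᵢ) = 6.04.
Posterior ∝ θ^(−4) · θ^(−6) = θ^(−10) on θ ≥ max(4.9, 6.04) = 6.04.
This density is strictly decreasing in θ, so the posterior mode lies at the lower boundary of the support.

θ̂_MAP = 6.04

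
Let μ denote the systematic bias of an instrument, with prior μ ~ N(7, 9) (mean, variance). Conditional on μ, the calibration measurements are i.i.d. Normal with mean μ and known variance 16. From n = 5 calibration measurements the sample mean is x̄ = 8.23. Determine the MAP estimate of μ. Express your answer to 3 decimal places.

μ̂_MAP = 7.907

n = 5, x̄ = 8.23.
For a Normal prior and Normal likelihood with known variance, the posterior is Normal; its mode equals its mean, the precision-weighted average.
Prior precision 1/σ₀² = 1/9; data precision n/σ² = 5/16 = 0.3125.
μ̂ = ((1/9)·7 + 0.3125·8.23) / (1/9 + 0.3125) = (9647/2880)/(61/144) = 9647/1220 ≈ 7.907.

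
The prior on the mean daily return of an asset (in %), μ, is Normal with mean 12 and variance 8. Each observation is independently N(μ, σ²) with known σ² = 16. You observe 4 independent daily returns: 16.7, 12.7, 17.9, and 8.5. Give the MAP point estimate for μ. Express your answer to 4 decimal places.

n = 4; x̄ = (16.7 + 12.7 + 17.9 + 8.5)/4 = 55.8/4 = 13.95.
For a Normal prior and Normal likelihood with known variance, the posterior is Normal; its mode equals its mean, the precision-weighted average.
Prior precision 1/σ₀² = 1/8 = 0.125; data precision n/σ² = 4/16 = 0.25.
μ̂ = (0.125·12 + 0.25·13.95) / (0.125 + 0.25) = 4.9875/0.375 = 13.3000.

μ̂_MAP = 13.3000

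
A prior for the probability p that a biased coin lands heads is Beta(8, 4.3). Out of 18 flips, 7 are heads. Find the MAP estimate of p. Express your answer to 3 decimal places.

p̂_MAP = 0.495

Prior: Beta(8, 4.3).
Data: 7 successes in 18 trials. The binomial likelihood contributes p^7(1−p)^11, so the posterior is Beta(8+7, 4.3+11) = Beta(15, 15.3).
For Beta(a, b) with a, b > 1 the mode is (a−1)/(a+b−2) = 14/28.3 ≈ 0.495.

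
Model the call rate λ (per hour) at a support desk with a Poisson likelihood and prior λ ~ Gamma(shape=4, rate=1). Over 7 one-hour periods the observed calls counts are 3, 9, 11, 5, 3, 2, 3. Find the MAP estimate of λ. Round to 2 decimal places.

λ̂_MAP = 4.88

Σxᵢ = 3+9+11+5+3+2+3 = 36, with n = 7.
Posterior ∝ λ^3e^(−1λ) · λ^36e^(−7λ) = λ^39e^(−8λ), i.e. Gamma(shape=40, rate=8).
The mode of a Gamma(a, b) with a ≥ 1 (shape–rate) is (a−1)/b = 39/8 ≈ 4.88.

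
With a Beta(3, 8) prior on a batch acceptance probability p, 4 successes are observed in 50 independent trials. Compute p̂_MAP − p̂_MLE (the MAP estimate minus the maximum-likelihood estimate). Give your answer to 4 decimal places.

MAP − MLE = 0.0217

Posterior is Beta(7, 54); MAP = (7−1)/(61−2) = 6/59 ≈ 0.10169.
MLE ignores the prior: p̂_MLE = k/n = 4/50 ≈ 0.08000.
Difference = 6/59 − 4/50 = 32/1475 ≈ 0.0217.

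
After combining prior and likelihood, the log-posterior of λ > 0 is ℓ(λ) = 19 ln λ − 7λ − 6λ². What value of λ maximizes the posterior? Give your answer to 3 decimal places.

ℓ'(λ) = 19/λ − 7 − 12λ. Setting this to zero and multiplying by λ: 12λ² + 7λ − 19 = 0.
λ = (−7 + √(7² + 4·12·19)) / (2·12) = (−7 + √961) / 24 = (−7 + 31)/24 = 1.
ℓ''(λ) = −19/λ² − 12 < 0, confirming a maximum.

λ̂_MAP = 1.000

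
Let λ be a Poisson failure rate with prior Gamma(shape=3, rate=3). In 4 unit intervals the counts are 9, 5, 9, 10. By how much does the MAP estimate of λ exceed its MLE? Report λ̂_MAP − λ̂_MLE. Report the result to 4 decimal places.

Σxᵢ = 33. Posterior is Gamma(36, 7); MAP = (36−1)/7 = 35/7 ≈ 5.00000.
MLE = x̄ = 33/4 ≈ 8.25000.
Difference = 35/7 − 33/4 = -13/4 ≈ -3.2500.

MAP − MLE = -3.2500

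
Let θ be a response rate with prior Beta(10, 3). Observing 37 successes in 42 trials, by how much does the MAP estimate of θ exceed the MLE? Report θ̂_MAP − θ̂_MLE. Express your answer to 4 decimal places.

Posterior is Beta(47, 8); MAP = (47−1)/(55−2) = 46/53 ≈ 0.86792.
MLE ignores the prior: θ̂_MLE = k/n = 37/42 ≈ 0.88095.
Difference = 46/53 − 37/42 = -29/2226 ≈ -0.0130.

MAP − MLE = -0.0130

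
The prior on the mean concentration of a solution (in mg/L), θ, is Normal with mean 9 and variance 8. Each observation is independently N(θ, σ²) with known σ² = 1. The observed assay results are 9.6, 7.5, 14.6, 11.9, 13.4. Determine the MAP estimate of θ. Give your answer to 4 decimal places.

θ̂_MAP = 11.3415

n = 5; x̄ = (9.6 + 7.5 + 14.6 + 11.9 + 13.4)/5 = 57/5 = 11.4.
For a Normal prior and Normal likelihood with known variance, the posterior is Normal; its mode equals its mean, the precision-weighted average.
Prior precision 1/σ₀² = 1/8 = 0.125; data precision n/σ² = 5/1 = 5.
θ̂ = (0.125·9 + 5·11.4) / (0.125 + 5) = 58.125/5.125 = 465/41 ≈ 11.3415.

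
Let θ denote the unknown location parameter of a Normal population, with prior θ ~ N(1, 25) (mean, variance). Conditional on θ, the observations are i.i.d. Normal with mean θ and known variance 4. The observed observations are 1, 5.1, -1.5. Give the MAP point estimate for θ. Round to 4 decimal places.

θ̂_MAP = 1.5063

n = 3; x̄ = (1 + 5.1 + (-1.5))/3 = 4.6/3 = 23/15 ≈ 1.5333.
For a Normal prior and Normal likelihood with known variance, the posterior is Normal; its mode equals its mean, the precision-weighted average.
Prior precision 1/σ₀² = 1/25 = 0.04; data precision n/σ² = 3/4 = 0.75.
θ̂ = (0.04·1 + 0.75·(23/15)) / (0.04 + 0.75) = 1.19/0.79 = 119/79 ≈ 1.5063.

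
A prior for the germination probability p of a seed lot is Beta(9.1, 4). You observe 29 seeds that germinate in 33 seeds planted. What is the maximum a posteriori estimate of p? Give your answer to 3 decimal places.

Prior: Beta(9.1, 4).
Data: 29 successes in 33 trials. The binomial likelihood contributes p^29(1−p)^4, so the posterior is Beta(9.1+29, 4+4) = Beta(38.1, 8).
For Beta(a, b) with a, b > 1 the mode is (a−1)/(a+b−2) = 37.1/44.1 ≈ 0.841.

p̂_MAP = 0.841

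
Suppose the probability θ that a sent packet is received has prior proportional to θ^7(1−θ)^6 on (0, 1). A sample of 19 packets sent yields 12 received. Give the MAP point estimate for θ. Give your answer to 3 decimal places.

The prior density ∝ θ^7(1−θ)^6 is the kernel of Beta(8, 7).
Data: 12 successes in 19 trials. The binomial likelihood contributes θ^12(1−θ)^7, so the posterior is Beta(8+12, 7+7) = Beta(20, 14).
For Beta(a, b) with a, b > 1 the mode is (a−1)/(a+b−2) = 19/32 ≈ 0.594.

θ̂_MAP = 0.594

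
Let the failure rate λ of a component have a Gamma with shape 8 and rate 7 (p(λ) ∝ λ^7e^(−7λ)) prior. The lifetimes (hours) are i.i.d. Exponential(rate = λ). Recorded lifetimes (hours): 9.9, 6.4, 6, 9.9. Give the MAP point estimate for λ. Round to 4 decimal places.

λ̂_MAP = 0.2806

The Exponential(rate=λ) likelihood is ∝ λ^n e^(−λΣtᵢ). Here n = 4 and Σtᵢ = 9.9 + 6.4 + 6 + 9.9 = 32.2.
Posterior ∝ λ^7e^(−7λ) · λ^4e^(−32.2λ) = λ^11e^(−39.2λ), i.e. Gamma(12, 39.2).
Mode = (a−1)/b = 11/39.2 ≈ 0.2806.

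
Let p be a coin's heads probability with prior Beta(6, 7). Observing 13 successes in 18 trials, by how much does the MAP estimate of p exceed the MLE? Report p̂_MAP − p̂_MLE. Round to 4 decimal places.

MAP − MLE = -0.1015

Posterior is Beta(19, 12); MAP = (19−1)/(31−2) = 18/29 ≈ 0.62069.
MLE ignores the prior: p̂_MLE = k/n = 13/18 ≈ 0.72222.
Difference = 18/29 − 13/18 = -53/522 ≈ -0.1015.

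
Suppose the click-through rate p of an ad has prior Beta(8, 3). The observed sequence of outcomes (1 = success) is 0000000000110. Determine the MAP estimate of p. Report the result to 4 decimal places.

p̂_MAP = 0.4091

Prior: Beta(8, 3).
Data: 2 successes in 13 trials (from the sequence). The binomial likelihood contributes p^2(1−p)^11, so the posterior is Beta(8+2, 3+11) = Beta(10, 14).
For Beta(a, b) with a, b > 1 the mode is (a−1)/(a+b−2) = 9/22 ≈ 0.4091.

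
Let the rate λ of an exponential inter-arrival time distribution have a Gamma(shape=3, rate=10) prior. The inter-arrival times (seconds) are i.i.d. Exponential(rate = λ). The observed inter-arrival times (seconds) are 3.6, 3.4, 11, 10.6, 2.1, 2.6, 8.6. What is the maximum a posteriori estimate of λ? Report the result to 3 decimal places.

The Exponential(rate=λ) likelihood is ∝ λ^n e^(−λΣtᵢ). Here n = 7 and Σtᵢ = 3.6 + 3.4 + 11 + 10.6 + 2.1 + 2.6 + 8.6 = 41.9.
Posterior ∝ λ^2e^(−10λ) · λ^7e^(−41.9λ) = λ^9e^(−51.9λ), i.e. Gamma(10, 51.9).
Mode = (a−1)/b = 9/51.9 ≈ 0.173.

λ̂_MAP = 0.173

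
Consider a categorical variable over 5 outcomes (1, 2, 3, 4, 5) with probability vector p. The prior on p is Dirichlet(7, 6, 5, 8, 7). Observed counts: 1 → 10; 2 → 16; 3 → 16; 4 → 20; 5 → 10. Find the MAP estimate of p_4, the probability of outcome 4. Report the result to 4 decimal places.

The posterior is Dirichlet(αᵢ + nᵢ) = Dirichlet(17, 22, 21, 28, 17).
For a Dirichlet(a₁,…,a_K) with all aᵢ > 1, the mode has j-th component (aⱼ − 1)/(Σaᵢ − K).
Here Σaᵢ = 105 and K = 5, so p_4 = (28 − 1)/(105 − 5) = 27/100 ≈ 0.2700.

MAP estimate: 0.2700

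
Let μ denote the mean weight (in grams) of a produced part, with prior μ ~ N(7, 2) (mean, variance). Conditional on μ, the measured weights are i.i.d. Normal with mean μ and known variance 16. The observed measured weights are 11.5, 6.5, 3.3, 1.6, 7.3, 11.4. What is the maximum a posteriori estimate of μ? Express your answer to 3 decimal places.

n = 6; x̄ = (11.5 + 6.5 + 3.3 + 1.6 + 7.3 + 11.4)/6 = 41.6/6 = 104/15 ≈ 6.9333.
For a Normal prior and Normal likelihood with known variance, the posterior is Normal; its mode equals its mean, the precision-weighted average.
Prior precision 1/σ₀² = 1/2 = 0.5; data precision n/σ² = 6/16 = 0.375.
μ̂ = (0.5·7 + 0.375·(104/15)) / (0.5 + 0.375) = 6.1/0.875 = 244/35 ≈ 6.971.

μ̂_MAP = 6.971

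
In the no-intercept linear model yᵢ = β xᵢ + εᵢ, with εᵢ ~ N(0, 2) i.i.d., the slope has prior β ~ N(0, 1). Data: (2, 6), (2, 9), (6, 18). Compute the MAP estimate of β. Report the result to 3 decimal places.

β̂_MAP = 3.000

log p(β | y) = −Σ(yᵢ − βxᵢ)²/(2·2) − β²/(2·1) + const.
Setting the derivative to zero: Σxᵢ(yᵢ − βxᵢ)/2 − β/1 = 0, so β = Σxᵢyᵢ / (Σxᵢ² + σ²/τ²).
Σxᵢyᵢ = 2·6 + 2·9 + 6·18 = 138; Σxᵢ² = 44; σ²/τ² = 2.
β̂_MAP = 138 / (44 + 2) = 138/46 ≈ 3.000.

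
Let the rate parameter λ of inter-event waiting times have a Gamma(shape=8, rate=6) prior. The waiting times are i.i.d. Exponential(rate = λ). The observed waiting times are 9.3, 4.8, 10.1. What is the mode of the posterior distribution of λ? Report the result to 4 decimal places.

The Exponential(rate=λ) likelihood is ∝ λ^n e^(−λΣtᵢ). Here n = 3 and Σtᵢ = 9.3 + 4.8 + 10.1 = 24.2.
Posterior ∝ λ^7e^(−6λ) · λ^3e^(−24.2λ) = λ^10e^(−30.2λ), i.e. Gamma(11, 30.2).
Mode = (a−1)/b = 10/30.2 ≈ 0.3311.

λ̂_MAP = 0.3311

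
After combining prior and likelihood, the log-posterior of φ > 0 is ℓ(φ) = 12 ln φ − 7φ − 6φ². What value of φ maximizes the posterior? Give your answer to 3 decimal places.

φ̂_MAP = 0.750

ℓ'(φ) = 12/φ − 7 − 12φ. Setting this to zero and multiplying by φ: 12φ² + 7φ − 12 = 0.
φ = (−7 + √(7² + 4·12·12)) / (2·12) = (−7 + √625) / 24 = (−7 + 25)/24 = 3/4.
ℓ''(φ) = −12/φ² − 12 < 0, confirming a maximum.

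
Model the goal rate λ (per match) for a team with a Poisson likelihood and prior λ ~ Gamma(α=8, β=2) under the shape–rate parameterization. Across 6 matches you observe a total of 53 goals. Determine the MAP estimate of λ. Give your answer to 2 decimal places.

Σxᵢ = 53, n = 6.
Posterior ∝ λ^7e^(−2λ) · λ^53e^(−6λ) = λ^60e^(−8λ), i.e. Gamma(shape=61, rate=8).
The mode of a Gamma(a, b) with a ≥ 1 (shape–rate) is (a−1)/b = 60/8 ≈ 7.50.

λ̂_MAP = 7.50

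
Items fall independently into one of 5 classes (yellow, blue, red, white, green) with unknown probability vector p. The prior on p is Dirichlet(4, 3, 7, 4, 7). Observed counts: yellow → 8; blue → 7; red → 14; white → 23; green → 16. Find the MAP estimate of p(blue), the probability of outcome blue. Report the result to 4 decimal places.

The posterior is Dirichlet(αᵢ + nᵢ) = Dirichlet(12, 10, 21, 27, 23).
For a Dirichlet(a₁,…,a_K) with all aᵢ > 1, the mode has j-th component (aⱼ − 1)/(Σaᵢ − K).
Here Σaᵢ = 93 and K = 5, so p(blue) = (10 − 1)/(93 − 5) = 9/88 ≈ 0.1023.

MAP estimate of p(blue) = 0.1023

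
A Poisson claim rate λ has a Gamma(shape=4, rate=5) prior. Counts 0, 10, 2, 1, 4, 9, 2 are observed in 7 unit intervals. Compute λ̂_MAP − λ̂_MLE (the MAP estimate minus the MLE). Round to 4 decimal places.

Σxᵢ = 28. Posterior is Gamma(32, 12); MAP = (32−1)/12 = 31/12 ≈ 2.58333.
MLE = x̄ = 28/7 ≈ 4.00000.
Difference = 31/12 − 28/7 = -17/12 ≈ -1.4167.

MAP − MLE = -1.4167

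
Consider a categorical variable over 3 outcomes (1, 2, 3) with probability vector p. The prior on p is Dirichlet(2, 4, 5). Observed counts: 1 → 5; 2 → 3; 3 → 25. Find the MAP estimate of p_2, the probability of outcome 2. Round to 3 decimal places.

MAP estimate: 0.146

The posterior is Dirichlet(αᵢ + nᵢ) = Dirichlet(7, 7, 30).
For a Dirichlet(a₁,…,a_K) with all aᵢ > 1, the mode has j-th component (aⱼ − 1)/(Σaᵢ − K).
Here Σaᵢ = 44 and K = 3, so p_2 = (7 − 1)/(44 − 3) = 6/41 ≈ 0.146.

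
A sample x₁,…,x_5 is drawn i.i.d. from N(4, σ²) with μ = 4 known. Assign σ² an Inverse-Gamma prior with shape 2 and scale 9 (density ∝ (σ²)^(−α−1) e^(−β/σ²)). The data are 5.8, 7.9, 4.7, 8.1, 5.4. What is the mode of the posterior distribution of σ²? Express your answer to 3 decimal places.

Sum of squared deviations about the known mean: SS = (5.8−4)² + (7.9−4)² + (4.7−4)² + (8.1−4)² + (5.4−4)² = 37.71.
The Normal likelihood contributes (σ²)^(−n/2) exp(−SS/(2σ²)), so the posterior is Inverse-Gamma(α + n/2, β + SS/2) = Inverse-Gamma(4.5, 27.855).
The mode of Inverse-Gamma(a, b) is b/(a+1) = 27.855/5.5 ≈ 5.065.

σ̂²_MAP = 5.065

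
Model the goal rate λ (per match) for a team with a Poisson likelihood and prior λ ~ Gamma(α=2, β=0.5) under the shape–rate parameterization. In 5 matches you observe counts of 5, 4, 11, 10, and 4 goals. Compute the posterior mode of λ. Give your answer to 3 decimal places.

λ̂_MAP = 6.364

Σxᵢ = 5+4+11+10+4 = 34, with n = 5.
Posterior ∝ λe^(−0.5λ) · λ^34e^(−5λ) = λ^35e^(−5.5λ), i.e. Gamma(shape=36, rate=5.5).
The mode of a Gamma(a, b) with a ≥ 1 (shape–rate) is (a−1)/b = 35/5.5 ≈ 6.364.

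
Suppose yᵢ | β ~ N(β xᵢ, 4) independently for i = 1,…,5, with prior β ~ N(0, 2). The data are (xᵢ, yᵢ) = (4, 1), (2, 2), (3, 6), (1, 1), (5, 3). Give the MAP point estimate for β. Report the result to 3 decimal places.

β̂_MAP = 0.737

log p(β | y) = −Σ(yᵢ − βxᵢ)²/(2·4) − β²/(2·2) + const.
Setting the derivative to zero: Σxᵢ(yᵢ − βxᵢ)/4 − β/2 = 0, so β = Σxᵢyᵢ / (Σxᵢ² + σ²/τ²).
Σxᵢyᵢ = 4·1 + 2·2 + 3·6 + 1·1 + 5·3 = 42; Σxᵢ² = 55; σ²/τ² = 2.
β̂_MAP = 42 / (55 + 2) = 42/57 ≈ 0.737.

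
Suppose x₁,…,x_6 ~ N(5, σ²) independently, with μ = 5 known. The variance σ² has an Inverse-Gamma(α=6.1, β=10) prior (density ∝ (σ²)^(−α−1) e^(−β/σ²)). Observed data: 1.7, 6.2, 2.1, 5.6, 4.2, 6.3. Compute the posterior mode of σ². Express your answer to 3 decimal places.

σ̂²_MAP = 2.150

Sum of squared deviations about the known mean: SS = (1.7−5)² + (6.2−5)² + (2.1−5)² + (5.6−5)² + (4.2−5)² + (6.3−5)² = 23.43.
The Normal likelihood contributes (σ²)^(−n/2) exp(−SS/(2σ²)), so the posterior is Inverse-Gamma(α + n/2, β + SS/2) = Inverse-Gamma(9.1, 21.715).
The mode of Inverse-Gamma(a, b) is b/(a+1) = 21.715/10.1 ≈ 2.150.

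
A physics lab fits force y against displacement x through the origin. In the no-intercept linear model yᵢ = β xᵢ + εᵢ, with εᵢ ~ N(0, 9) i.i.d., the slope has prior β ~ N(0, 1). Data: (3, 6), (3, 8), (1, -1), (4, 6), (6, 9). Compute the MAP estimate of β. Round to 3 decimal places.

β̂_MAP = 1.488

log p(β | y) = −Σ(yᵢ − βxᵢ)²/(2·9) − β²/(2·1) + const.
Setting the derivative to zero: Σxᵢ(yᵢ − βxᵢ)/9 − β/1 = 0, so β = Σxᵢyᵢ / (Σxᵢ² + σ²/τ²).
Σxᵢyᵢ = 3·6 + 3·8 + 1·(-1) + 4·6 + 6·9 = 119; Σxᵢ² = 71; σ²/τ² = 9.
β̂_MAP = 119 / (71 + 9) = 119/80 ≈ 1.488.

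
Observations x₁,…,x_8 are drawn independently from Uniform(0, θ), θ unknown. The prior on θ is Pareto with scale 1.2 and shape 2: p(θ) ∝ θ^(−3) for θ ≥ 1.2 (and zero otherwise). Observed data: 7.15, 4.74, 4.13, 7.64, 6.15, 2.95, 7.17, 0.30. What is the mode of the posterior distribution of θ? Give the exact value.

The Uniform(0, θ) likelihood is θ^(−n) for θ ≥ max(xᵢ), zero otherwise. Here max(xᵢ) = 7.64.
Posterior ∝ θ^(−3) · θ^(−8) = θ^(−11) on θ ≥ max(1.2, 7.64) = 7.64.
This density is strictly decreasing in θ, so the posterior mode lies at the lower boundary of the support.

θ̂_MAP = 7.64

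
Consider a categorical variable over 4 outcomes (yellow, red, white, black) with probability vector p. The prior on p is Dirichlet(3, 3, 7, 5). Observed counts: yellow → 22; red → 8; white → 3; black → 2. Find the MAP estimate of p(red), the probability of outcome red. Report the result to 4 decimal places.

The posterior is Dirichlet(αᵢ + nᵢ) = Dirichlet(25, 11, 10, 7).
For a Dirichlet(a₁,…,a_K) with all aᵢ > 1, the mode has j-th component (aⱼ − 1)/(Σaᵢ − K).
Here Σaᵢ = 53 and K = 4, so p(red) = (11 − 1)/(53 − 4) = 10/49 ≈ 0.2041.

MAP estimate of p(red) = 0.2041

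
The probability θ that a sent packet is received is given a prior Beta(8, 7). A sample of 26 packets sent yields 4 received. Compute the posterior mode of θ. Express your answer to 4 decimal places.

Prior: Beta(8, 7).
Data: 4 successes in 26 trials. The binomial likelihood contributes θ^4(1−θ)^22, so the posterior is Beta(8+4, 7+22) = Beta(12, 29).
For Beta(a, b) with a, b > 1 the mode is (a−1)/(a+b−2) = 11/39 ≈ 0.2821.

θ̂_MAP = 0.2821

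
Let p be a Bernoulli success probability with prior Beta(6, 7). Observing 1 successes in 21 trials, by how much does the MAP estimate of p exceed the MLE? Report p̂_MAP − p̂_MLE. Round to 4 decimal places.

MAP − MLE = 0.1399

Posterior is Beta(7, 27); MAP = (7−1)/(34−2) = 6/32 ≈ 0.18750.
MLE ignores the prior: p̂_MLE = k/n = 1/21 ≈ 0.04762.
Difference = 6/32 − 1/21 = 47/336 ≈ 0.1399.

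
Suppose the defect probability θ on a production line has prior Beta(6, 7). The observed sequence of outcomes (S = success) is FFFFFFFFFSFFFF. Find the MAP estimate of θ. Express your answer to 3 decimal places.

θ̂_MAP = 0.240

Prior: Beta(6, 7).
Data: 1 success in 14 trials (from the sequence). The binomial likelihood contributes θ(1−θ)^13, so the posterior is Beta(6+1, 7+13) = Beta(7, 20).
For Beta(a, b) with a, b > 1 the mode is (a−1)/(a+b−2) = 6/25 ≈ 0.240.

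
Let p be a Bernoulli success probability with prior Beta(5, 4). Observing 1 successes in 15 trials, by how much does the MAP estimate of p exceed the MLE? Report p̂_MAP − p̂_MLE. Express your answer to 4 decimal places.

MAP − MLE = 0.1606

Posterior is Beta(6, 18); MAP = (6−1)/(24−2) = 5/22 ≈ 0.22727.
MLE ignores the prior: p̂_MLE = k/n = 1/15 ≈ 0.06667.
Difference = 5/22 − 1/15 = 53/330 ≈ 0.1606.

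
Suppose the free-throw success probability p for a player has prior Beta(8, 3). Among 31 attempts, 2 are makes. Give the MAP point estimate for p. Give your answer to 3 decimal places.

Prior: Beta(8, 3).
Data: 2 successes in 31 trials. The binomial likelihood contributes p^2(1−p)^29, so the posterior is Beta(8+2, 3+29) = Beta(10, 32).
For Beta(a, b) with a, b > 1 the mode is (a−1)/(a+b−2) = 9/40 ≈ 0.225.

p̂_MAP = 0.225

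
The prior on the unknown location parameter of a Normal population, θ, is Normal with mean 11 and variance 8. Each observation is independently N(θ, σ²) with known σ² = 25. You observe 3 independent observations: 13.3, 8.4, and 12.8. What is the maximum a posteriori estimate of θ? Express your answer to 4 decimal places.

θ̂_MAP = 11.2449

n = 3; x̄ = (13.3 + 8.4 + 12.8)/3 = 34.5/3 = 11.5.
For a Normal prior and Normal likelihood with known variance, the posterior is Normal; its mode equals its mean, the precision-weighted average.
Prior precision 1/σ₀² = 1/8 = 0.125; data precision n/σ² = 3/25 = 0.12.
θ̂ = (0.125·11 + 0.12·11.5) / (0.125 + 0.12) = 2.755/0.245 = 551/49 ≈ 11.2449.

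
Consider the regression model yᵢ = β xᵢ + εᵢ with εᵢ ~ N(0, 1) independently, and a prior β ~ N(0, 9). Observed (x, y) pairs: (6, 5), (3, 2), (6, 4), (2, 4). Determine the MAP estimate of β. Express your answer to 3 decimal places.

log p(β | y) = −Σ(yᵢ − βxᵢ)²/(2·1) − β²/(2·9) + const.
Setting the derivative to zero: Σxᵢ(yᵢ − βxᵢ)/1 − β/9 = 0, so β = Σxᵢyᵢ / (Σxᵢ² + σ²/τ²).
Σxᵢyᵢ = 6·5 + 3·2 + 6·4 + 2·4 = 68; Σxᵢ² = 85; σ²/τ² = 1/9.
β̂_MAP = 68 / (85 + 1/9) = 68/(766/9) = 306/383 ≈ 0.799.

β̂_MAP = 0.799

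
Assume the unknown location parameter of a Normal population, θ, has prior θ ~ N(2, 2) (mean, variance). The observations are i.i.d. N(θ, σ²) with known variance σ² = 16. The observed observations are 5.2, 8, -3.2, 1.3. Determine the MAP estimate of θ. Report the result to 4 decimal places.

n = 4; x̄ = (5.2 + 8 + (-3.2) + 1.3)/4 = 11.3/4 = 2.825.
For a Normal prior and Normal likelihood with known variance, the posterior is Normal; its mode equals its mean, the precision-weighted average.
Prior precision 1/σ₀² = 1/2 = 0.5; data precision n/σ² = 4/16 = 0.25.
θ̂ = (0.5·2 + 0.25·2.825) / (0.5 + 0.25) = 1.70625/0.75 = 2.2750.

θ̂_MAP = 2.2750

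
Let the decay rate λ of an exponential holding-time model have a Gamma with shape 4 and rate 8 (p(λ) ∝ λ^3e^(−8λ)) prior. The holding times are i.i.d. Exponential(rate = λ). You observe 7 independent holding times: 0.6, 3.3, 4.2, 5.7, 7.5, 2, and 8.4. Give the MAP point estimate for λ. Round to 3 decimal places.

λ̂_MAP = 0.252

The Exponential(rate=λ) likelihood is ∝ λ^n e^(−λΣtᵢ). Here n = 7 and Σtᵢ = 0.6 + 3.3 + 4.2 + 5.7 + 7.5 + 2 + 8.4 = 31.7.
Posterior ∝ λ^3e^(−8λ) · λ^7e^(−31.7λ) = λ^10e^(−39.7λ), i.e. Gamma(11, 39.7).
Mode = (a−1)/b = 10/39.7 ≈ 0.252.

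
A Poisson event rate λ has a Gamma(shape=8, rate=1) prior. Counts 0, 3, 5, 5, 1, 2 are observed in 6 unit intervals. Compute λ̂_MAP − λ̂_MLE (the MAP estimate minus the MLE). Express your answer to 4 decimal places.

MAP − MLE = 0.6190

Σxᵢ = 16. Posterior is Gamma(24, 7); MAP = (24−1)/7 = 23/7 ≈ 3.28571.
MLE = x̄ = 16/6 ≈ 2.66667.
Difference = 23/7 − 16/6 = 13/21 ≈ 0.6190.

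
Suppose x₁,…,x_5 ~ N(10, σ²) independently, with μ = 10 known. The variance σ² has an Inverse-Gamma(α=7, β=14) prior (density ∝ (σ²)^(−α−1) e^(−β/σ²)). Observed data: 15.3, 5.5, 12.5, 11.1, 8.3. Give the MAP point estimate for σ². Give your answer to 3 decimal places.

Sum of squared deviations about the known mean: SS = (15.3−10)² + (5.5−10)² + (12.5−10)² + (11.1−10)² + (8.3−10)² = 58.69.
The Normal likelihood contributes (σ²)^(−n/2) exp(−SS/(2σ²)), so the posterior is Inverse-Gamma(α + n/2, β + SS/2) = Inverse-Gamma(9.5, 43.345).
The mode of Inverse-Gamma(a, b) is b/(a+1) = 43.345/10.5 ≈ 4.128.

σ̂²_MAP = 4.128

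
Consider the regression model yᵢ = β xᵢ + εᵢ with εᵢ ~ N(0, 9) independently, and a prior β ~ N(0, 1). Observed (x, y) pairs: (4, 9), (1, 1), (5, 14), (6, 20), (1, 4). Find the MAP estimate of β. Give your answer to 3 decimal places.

log p(β | y) = −Σ(yᵢ − βxᵢ)²/(2·9) − β²/(2·1) + const.
Setting the derivative to zero: Σxᵢ(yᵢ − βxᵢ)/9 − β/1 = 0, so β = Σxᵢyᵢ / (Σxᵢ² + σ²/τ²).
Σxᵢyᵢ = 4·9 + 1·1 + 5·14 + 6·20 + 1·4 = 231; Σxᵢ² = 79; σ²/τ² = 9.
β̂_MAP = 231 / (79 + 9) = 231/88 ≈ 2.625.

β̂_MAP = 2.625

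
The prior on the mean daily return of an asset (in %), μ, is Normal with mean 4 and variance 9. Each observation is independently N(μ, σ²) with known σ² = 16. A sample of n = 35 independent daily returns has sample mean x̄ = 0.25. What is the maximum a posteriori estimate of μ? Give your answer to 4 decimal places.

n = 35, x̄ = 0.25.
For a Normal prior and Normal likelihood with known variance, the posterior is Normal; its mode equals its mean, the precision-weighted average.
Prior precision 1/σ₀² = 1/9; data precision n/σ² = 35/16 = 2.1875.
μ̂ = ((1/9)·4 + 2.1875·0.25) / (1/9 + 2.1875) = (571/576)/(331/144) = 571/1324 ≈ 0.4313.

μ̂_MAP = 0.4313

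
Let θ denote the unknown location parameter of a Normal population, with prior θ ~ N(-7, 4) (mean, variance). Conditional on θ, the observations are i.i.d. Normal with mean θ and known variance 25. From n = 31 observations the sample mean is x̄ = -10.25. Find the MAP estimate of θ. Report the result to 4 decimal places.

n = 31, x̄ = -10.25.
For a Normal prior and Normal likelihood with known variance, the posterior is Normal; its mode equals its mean, the precision-weighted average.
Prior precision 1/σ₀² = 1/4 = 0.25; data precision n/σ² = 31/25 = 1.24.
θ̂ = (0.25·(-7) + 1.24·(-10.25)) / (0.25 + 1.24) = (-14.46)/1.49 = -1446/149 ≈ -9.7047.

θ̂_MAP = -9.7047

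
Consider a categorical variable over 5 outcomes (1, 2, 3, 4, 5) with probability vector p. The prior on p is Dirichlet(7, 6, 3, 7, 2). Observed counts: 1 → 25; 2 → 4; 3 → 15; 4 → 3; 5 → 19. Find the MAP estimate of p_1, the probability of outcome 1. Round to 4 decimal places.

The posterior is Dirichlet(αᵢ + nᵢ) = Dirichlet(32, 10, 18, 10, 21).
For a Dirichlet(a₁,…,a_K) with all aᵢ > 1, the mode has j-th component (aⱼ − 1)/(Σaᵢ − K).
Here Σaᵢ = 91 and K = 5, so p_1 = (32 − 1)/(91 − 5) = 31/86 ≈ 0.3605.

MAP estimate: 0.3605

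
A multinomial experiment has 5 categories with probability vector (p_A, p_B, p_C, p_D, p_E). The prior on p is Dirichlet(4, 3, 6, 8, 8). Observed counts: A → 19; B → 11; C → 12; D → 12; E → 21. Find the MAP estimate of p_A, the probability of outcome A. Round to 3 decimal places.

MAP estimate of p_A = 0.222

The posterior is Dirichlet(αᵢ + nᵢ) = Dirichlet(23, 14, 18, 20, 29).
For a Dirichlet(a₁,…,a_K) with all aᵢ > 1, the mode has j-th component (aⱼ − 1)/(Σaᵢ − K).
Here Σaᵢ = 104 and K = 5, so p_A = (23 − 1)/(104 − 5) = 22/99 ≈ 0.222.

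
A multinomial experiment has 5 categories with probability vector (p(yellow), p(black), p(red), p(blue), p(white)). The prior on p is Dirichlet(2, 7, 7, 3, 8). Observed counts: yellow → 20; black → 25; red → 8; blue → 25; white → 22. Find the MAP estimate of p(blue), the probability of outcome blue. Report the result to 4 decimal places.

The posterior is Dirichlet(αᵢ + nᵢ) = Dirichlet(22, 32, 15, 28, 30).
For a Dirichlet(a₁,…,a_K) with all aᵢ > 1, the mode has j-th component (aⱼ − 1)/(Σaᵢ − K).
Here Σaᵢ = 127 and K = 5, so p(blue) = (28 − 1)/(127 − 5) = 27/122 ≈ 0.2213.

MAP estimate of p(blue) = 0.2213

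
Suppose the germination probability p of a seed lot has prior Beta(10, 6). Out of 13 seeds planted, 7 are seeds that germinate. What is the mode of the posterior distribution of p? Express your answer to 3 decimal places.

p̂_MAP = 0.593

Prior: Beta(10, 6).
Data: 7 successes in 13 trials. The binomial likelihood contributes p^7(1−p)^6, so the posterior is Beta(10+7, 6+6) = Beta(17, 12).
For Beta(a, b) with a, b > 1 the mode is (a−1)/(a+b−2) = 16/27 ≈ 0.593.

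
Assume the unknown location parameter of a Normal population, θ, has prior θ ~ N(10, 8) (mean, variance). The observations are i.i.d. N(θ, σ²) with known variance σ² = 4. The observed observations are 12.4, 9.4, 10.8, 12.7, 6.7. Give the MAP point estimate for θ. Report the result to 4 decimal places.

n = 5; x̄ = (12.4 + 9.4 + 10.8 + 12.7 + 6.7)/5 = 52/5 = 10.4.
For a Normal prior and Normal likelihood with known variance, the posterior is Normal; its mode equals its mean, the precision-weighted average.
Prior precision 1/σ₀² = 1/8 = 0.125; data precision n/σ² = 5/4 = 1.25.
θ̂ = (0.125·10 + 1.25·10.4) / (0.125 + 1.25) = 14.25/1.375 = 114/11 ≈ 10.3636.

θ̂_MAP = 10.3636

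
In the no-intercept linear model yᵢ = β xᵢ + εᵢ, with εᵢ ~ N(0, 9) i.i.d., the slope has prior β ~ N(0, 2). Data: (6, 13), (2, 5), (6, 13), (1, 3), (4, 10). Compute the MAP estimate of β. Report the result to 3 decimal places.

β̂_MAP = 2.144

log p(β | y) = −Σ(yᵢ − βxᵢ)²/(2·9) − β²/(2·2) + const.
Setting the derivative to zero: Σxᵢ(yᵢ − βxᵢ)/9 − β/2 = 0, so β = Σxᵢyᵢ / (Σxᵢ² + σ²/τ²).
Σxᵢyᵢ = 6·13 + 2·5 + 6·13 + 1·3 + 4·10 = 209; Σxᵢ² = 93; σ²/τ² = 4.5.
β̂_MAP = 209 / (93 + 4.5) = 209/97.5 ≈ 2.144.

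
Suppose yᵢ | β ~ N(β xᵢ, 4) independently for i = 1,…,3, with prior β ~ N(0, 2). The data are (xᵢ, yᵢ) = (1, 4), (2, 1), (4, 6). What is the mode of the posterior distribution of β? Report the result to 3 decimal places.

β̂_MAP = 1.304

log p(β | y) = −Σ(yᵢ − βxᵢ)²/(2·4) − β²/(2·2) + const.
Setting the derivative to zero: Σxᵢ(yᵢ − βxᵢ)/4 − β/2 = 0, so β = Σxᵢyᵢ / (Σxᵢ² + σ²/τ²).
Σxᵢyᵢ = 1·4 + 2·1 + 4·6 = 30; Σxᵢ² = 21; σ²/τ² = 2.
β̂_MAP = 30 / (21 + 2) = 30/23 ≈ 1.304.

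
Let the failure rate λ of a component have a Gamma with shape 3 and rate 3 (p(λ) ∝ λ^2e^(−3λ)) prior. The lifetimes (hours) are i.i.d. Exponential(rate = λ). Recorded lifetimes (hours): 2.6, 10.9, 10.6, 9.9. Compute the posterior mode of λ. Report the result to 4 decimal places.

The Exponential(rate=λ) likelihood is ∝ λ^n e^(−λΣtᵢ). Here n = 4 and Σtᵢ = 2.6 + 10.9 + 10.6 + 9.9 = 34.
Posterior ∝ λ^2e^(−3λ) · λ^4e^(−34λ) = λ^6e^(−37λ), i.e. Gamma(7, 37).
Mode = (a−1)/b = 6/37 ≈ 0.1622.

λ̂_MAP = 0.1622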